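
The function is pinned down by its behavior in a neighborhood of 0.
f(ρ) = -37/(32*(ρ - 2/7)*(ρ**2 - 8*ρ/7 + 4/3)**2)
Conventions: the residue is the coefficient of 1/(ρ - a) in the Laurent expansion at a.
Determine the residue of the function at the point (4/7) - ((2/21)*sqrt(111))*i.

The residue is (799533/1638400) - ((1231713/60620800)*sqrt(111))*i.

The factor ρ**2 - 8*ρ/7 + 4/3 splits as (ρ - a)(ρ - a') with a = (4/7) - ((2/21)*sqrt(111))*i, a' = (4/7) + ((2/21)*sqrt(111))*i. At the order-2 pole a set g(ρ) = (ρ - a)^2*f(ρ) = [-37/(32*(ρ - 2/7))] / (ρ - a')^2.
Order-2 pole: residue = g'(a); g'((4/7) - ((2/21)*sqrt(111))*i) = (799533/1638400) - ((1231713/60620800)*sqrt(111))*i, so the residue is (799533/1638400) - ((1231713/60620800)*sqrt(111))*i.


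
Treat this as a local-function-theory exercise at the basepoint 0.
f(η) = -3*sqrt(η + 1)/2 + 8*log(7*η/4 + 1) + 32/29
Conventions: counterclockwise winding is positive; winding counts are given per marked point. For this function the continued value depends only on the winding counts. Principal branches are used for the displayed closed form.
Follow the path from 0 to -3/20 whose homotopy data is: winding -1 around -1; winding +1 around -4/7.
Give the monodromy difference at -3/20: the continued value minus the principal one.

Continued minus principal equals ((3/10)*sqrt(85)) + ((16)*pi)*i.

The rational part is single-valued and drops out of the difference; each branch term changes only by its own monodromy.
(-3/2)*sqrt(1 - η/(-1)): winding -1 is odd, the square root flips sign, contributing -2*(-3/2)*sqrt(1 - (-3/20)/(-1)) = -2*(-3/2)*sqrt(17/20) = (3/10)*sqrt(85).
(8)*log(1 - η/(-4/7)): each positive loop around -4/7 adds 2*pi*i to the log, so winding +1 contributes (8)*(1)*2*pi*i = (16)*pi*i.
Summing the contributions at η = -3/20 gives ((3/10)*sqrt(85)) + ((16)*pi)*i.


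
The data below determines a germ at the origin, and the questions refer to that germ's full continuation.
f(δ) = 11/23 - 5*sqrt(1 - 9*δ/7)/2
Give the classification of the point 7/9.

The point is an algebraic (square-root) branch point.

The term (-5/2)*sqrt(1 - δ/(7/9)) has argument 1 - 7/9/(7/9) = 0 at 7/9: a square-root (algebraic, two-sheeted) branch point; the remaining terms are analytic or single-valued there.


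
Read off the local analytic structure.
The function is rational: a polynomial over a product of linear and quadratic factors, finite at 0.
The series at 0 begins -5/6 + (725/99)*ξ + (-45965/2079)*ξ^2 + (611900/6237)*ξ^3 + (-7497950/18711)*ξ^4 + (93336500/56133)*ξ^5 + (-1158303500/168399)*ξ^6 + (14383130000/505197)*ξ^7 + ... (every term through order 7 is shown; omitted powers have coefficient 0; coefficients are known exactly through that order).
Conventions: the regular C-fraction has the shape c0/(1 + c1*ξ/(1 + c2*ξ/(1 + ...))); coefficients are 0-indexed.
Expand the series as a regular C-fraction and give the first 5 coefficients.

The regular C-fraction coefficients are [-5/6, 290/33, -2221/385, -173107/233205, 7040/6663].

Taylor coefficients (read off): a_0 = -5/6, a_1 = 725/99, a_2 = -45965/2079, a_3 = 611900/6237, a_4 = -7497950/18711.
c0 = a_0 = -5/6. Peel one level at a time: if S = 1 + c*ξ/S' with S'(0) = 1, then c is the ξ-coefficient of S and S' = c*ξ/(S - 1).
S_1 = c0/f = 1 + (290/33)*ξ + (128818/2541)*ξ^2 + ...; c1 = 290/33.
S_2 = c1*ξ/(S_1 - 1) = 1 + (-2221/385)*ξ + (-15737/3675)*ξ^2 + ...; c2 = -2221/385.
S_3 = c2*ξ/(S_2 - 1) = 1 + (-173107/233205)*ξ + (243734656/310768983)*ξ^2 + ...; c3 = -173107/233205.
S_4 = c3*ξ/(S_3 - 1) = 1 + (7040/6663)*ξ + ...; c4 = 7040/6663.


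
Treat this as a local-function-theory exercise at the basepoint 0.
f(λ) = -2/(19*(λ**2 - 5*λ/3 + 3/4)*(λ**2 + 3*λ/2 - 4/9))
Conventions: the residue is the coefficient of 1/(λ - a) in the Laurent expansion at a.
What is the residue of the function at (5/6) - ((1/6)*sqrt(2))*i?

The factor λ**2 - 5*λ/3 + 3/4 splits as (λ - a)(λ - a') with a = (5/6) - ((1/6)*sqrt(2))*i, a' = (5/6) + ((1/6)*sqrt(2))*i. At the order-1 pole a set g(λ) = (λ - a)*f(λ) = [-2/(19*(λ**2 + 3*λ/2 - 4/9))] / (λ - a').
Simple pole: residue = g(a) at a = (5/6) - ((1/6)*sqrt(2))*i, which is (36/571) - ((936/10849)*sqrt(2))*i.

The residue is (36/571) - ((936/10849)*sqrt(2))*i.


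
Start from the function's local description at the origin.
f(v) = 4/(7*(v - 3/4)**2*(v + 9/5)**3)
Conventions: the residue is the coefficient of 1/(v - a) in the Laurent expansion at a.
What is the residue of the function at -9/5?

At the order-3 pole -9/5 set g(v) = (v - (-9/5))^3*f(v) = 4/(7*(v - 3/4)**2).
Order-3 pole: residue = g''(a)/2; g''(-9/5) = 1280000/15785469, so the residue is 640000/15785469.

The residue is 640000/15785469.


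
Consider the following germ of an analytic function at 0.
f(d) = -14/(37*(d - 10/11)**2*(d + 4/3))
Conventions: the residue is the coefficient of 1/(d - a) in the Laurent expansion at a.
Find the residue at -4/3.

At the order-1 pole -4/3 set g(d) = (d - (-4/3))*f(d) = -14/(37*(d - 10/11)**2).
Simple pole: residue = g(a) at a = -4/3, which is -7623/101306.

The residue is -7623/101306.


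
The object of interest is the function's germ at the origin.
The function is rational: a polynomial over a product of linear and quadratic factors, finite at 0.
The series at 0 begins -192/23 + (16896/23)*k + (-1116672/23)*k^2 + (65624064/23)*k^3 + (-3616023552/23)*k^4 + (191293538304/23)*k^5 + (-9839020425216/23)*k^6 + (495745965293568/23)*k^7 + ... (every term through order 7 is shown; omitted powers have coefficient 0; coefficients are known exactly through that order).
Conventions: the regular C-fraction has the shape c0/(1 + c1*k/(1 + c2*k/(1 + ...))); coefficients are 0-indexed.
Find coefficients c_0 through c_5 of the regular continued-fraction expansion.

Taylor coefficients (read off): a_0 = -192/23, a_1 = 16896/23, a_2 = -1116672/23, a_3 = 65624064/23, a_4 = -3616023552/23, a_5 = 191293538304/23.
c0 = a_0 = -192/23. Peel one level at a time: if S = 1 + c*k/S' with S'(0) = 1, then c is the k-coefficient of S and S' = c*k/(S - 1).
S_1 = c0/f = 1 + (88)*k + (1928)*k^2 + ...; c1 = 88.
S_2 = c1*k/(S_1 - 1) = 1 + (-241/11)*k + (58565/121)*k^2 + ...; c2 = -241/11.
S_3 = c2*k/(S_2 - 1) = 1 + (58565/2651)*k + (1454/58081)*k^2 + ...; c3 = 58565/2651.
S_4 = c3*k/(S_3 - 1) = 1 + (-15994/14114165)*k + (-469964/3429859225)*k^2 + ...; c4 = -15994/14114165.
S_5 = c4*k/(S_4 - 1) = 1 + (-5148242/42576755)*k + ...; c5 = -5148242/42576755.

The regular C-fraction coefficients are [-192/23, 88, -241/11, 58565/2651, -15994/14114165, -5148242/42576755].


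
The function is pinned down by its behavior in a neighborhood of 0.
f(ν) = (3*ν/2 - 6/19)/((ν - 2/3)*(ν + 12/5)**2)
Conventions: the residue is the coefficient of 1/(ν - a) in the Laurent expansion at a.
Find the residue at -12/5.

The residue is -2925/40204.

At the order-2 pole -12/5 set g(ν) = (ν - (-12/5))^2*f(ν) = (3*ν/2 - 6/19)/(ν - 2/3).
Order-2 pole: residue = g'(a); g'(-12/5) = -2925/40204, so the residue is -2925/40204.


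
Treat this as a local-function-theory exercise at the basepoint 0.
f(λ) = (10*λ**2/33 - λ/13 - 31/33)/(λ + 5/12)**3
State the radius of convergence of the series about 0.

Denominator factor (λ + 5/12)^3: pole of order 3 at -5/12, modulus 5/12.
The radius of convergence is the smallest modulus among the singular points: 5/12.

The radius of convergence is 5/12.


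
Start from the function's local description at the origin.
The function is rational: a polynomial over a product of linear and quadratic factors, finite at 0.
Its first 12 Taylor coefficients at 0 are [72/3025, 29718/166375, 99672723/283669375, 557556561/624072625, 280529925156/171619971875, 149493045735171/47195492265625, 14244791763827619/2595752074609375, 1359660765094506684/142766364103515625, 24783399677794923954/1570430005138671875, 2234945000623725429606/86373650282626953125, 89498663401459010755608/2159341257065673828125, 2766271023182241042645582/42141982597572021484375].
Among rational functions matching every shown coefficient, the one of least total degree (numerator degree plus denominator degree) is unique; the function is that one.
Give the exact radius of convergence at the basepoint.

No rational of total degree below 10 reproduces all 12 coefficients; solving the [2/8] Pade equations on them gives f(γ) = (-25*γ**2/31 - 2*γ - 8/25)/((γ + 11/3)**2*(γ**2 + 3*γ/5 - 1)**3), whose expansion matches every shown term.
Denominator factor (γ + 11/3)^2: pole of order 2 at -11/3, modulus 11/3.
Denominator factor (γ**2 + 3*γ/5 - 1)^3: discriminant 109/25, real irrational roots -3/10 + (1/10)*sqrt(109) and -3/10 - (1/10)*sqrt(109); poles of order 3, moduli -3/10 + (1/10)*sqrt(109) and 3/10 + (1/10)*sqrt(109).
The radius of convergence is the smallest modulus among the singular points: -3/10 + (1/10)*sqrt(109).

The radius of convergence is -3/10 + (1/10)*sqrt(109).


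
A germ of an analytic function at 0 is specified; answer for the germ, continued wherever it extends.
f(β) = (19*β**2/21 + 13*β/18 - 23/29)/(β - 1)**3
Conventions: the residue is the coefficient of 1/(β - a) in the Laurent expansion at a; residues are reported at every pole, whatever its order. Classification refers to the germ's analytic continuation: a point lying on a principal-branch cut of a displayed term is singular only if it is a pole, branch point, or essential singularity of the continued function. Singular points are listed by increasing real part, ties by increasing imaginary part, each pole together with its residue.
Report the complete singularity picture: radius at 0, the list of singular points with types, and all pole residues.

Denominator factor (β - 1)^3: pole of order 3 at 1, modulus 1.
The radius of convergence is the smallest modulus among the singular points: 1.
At the order-3 pole 1 set g(β) = (β - (1))^3*f(β) = 19*β**2/21 + 13*β/18 - 23/29.
Order-3 pole: residue = g''(a)/2; g''(1) = 38/21, so the residue is 19/21.

Radius of convergence at 0: 1.
At 1: a pole of order 3; residue 19/21.


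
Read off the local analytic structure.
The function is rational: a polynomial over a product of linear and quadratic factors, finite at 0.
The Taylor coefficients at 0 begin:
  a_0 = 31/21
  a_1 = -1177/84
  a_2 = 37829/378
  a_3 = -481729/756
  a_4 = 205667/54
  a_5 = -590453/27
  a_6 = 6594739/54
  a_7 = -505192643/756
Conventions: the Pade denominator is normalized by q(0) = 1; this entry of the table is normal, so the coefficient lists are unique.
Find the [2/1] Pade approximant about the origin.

The Pade approximant has numerator coefficients [31/21, -4885845/1059212, 56470697/5199768]; denominator coefficients [1, 481729/75658].

Taylor coefficients needed (read off): a_0 = 31/21, a_1 = -1177/84, a_2 = 37829/378, a_3 = -481729/756.
Write the denominator as Q(x) = 1 + q1*x. Requiring Q*f - P = O(x^4) with deg P <= 2 kills the coefficients of x^3..x^3 in Q*f:
  x^3: a_3 + q1*a_2 = 0, i.e. -481729/756 + (37829/378)*q1 = 0.
Solving this linear system: q1 = 481729/75658.
The numerator is Q*f truncated at degree 2: P0 = a_0 = 31/21; P1 = a_1 + q1*a_0 = -4885845/1059212; P2 = a_2 + q1*a_1 = 56470697/5199768.


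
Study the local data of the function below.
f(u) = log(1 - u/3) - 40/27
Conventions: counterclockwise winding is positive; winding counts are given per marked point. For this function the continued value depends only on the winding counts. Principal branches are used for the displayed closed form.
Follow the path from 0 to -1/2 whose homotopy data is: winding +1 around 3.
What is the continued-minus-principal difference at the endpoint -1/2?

The rational part is single-valued and drops out of the difference; each branch term changes only by its own monodromy.
(1)*log(1 - u/(3)): each positive loop around 3 adds 2*pi*i to the log, so winding +1 contributes (1)*(1)*2*pi*i = (2)*pi*i.
Summing the contributions at u = -1/2 gives (2)*pi*i.

Continued minus principal equals (2)*pi*i.


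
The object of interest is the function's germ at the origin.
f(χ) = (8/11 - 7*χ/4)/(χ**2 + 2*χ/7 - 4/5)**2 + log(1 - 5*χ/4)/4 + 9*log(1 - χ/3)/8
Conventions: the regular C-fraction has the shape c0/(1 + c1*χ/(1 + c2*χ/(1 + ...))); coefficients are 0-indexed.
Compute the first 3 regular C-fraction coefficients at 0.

Taylor coefficients (expand at 0): a_0 = 25/22, a_1 = -12863/4928, a_2 = 73463/68992.
c0 = a_0 = 25/22. Peel one level at a time: if S = 1 + c*χ/S' with S'(0) = 1, then c is the χ-coefficient of S and S' = c*χ/(S - 1).
S_1 = c0/f = 1 + (12863/5600)*χ + (136071569/31360000)*χ^2 + ...; c1 = 12863/5600.
S_2 = c1*χ/(S_1 - 1) = 1 + (-136071569/72032800)*χ + ...; c2 = -136071569/72032800.

The regular C-fraction coefficients are [25/22, 12863/5600, -136071569/72032800].


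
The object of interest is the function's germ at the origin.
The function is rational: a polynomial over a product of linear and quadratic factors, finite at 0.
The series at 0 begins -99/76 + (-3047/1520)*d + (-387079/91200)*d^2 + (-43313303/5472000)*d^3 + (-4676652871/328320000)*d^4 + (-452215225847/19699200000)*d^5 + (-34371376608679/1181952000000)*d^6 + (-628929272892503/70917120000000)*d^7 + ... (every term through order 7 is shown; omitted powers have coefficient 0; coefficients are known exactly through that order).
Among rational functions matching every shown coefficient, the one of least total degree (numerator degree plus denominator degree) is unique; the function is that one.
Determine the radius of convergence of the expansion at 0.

The radius of convergence is -5/6 + (1/30)*sqrt(1345).

No rational of total degree below 4 reproduces all 8 coefficients; solving the [1/3] Pade equations on them gives f(d) = (13*d/10 - 9/19)/((d - 5/11)*(d**2 + 5*d/3 - 4/5)), whose expansion matches every shown term.
Denominator factor (d - 5/11): pole of order 1 at 5/11, modulus 5/11.
Denominator factor (d**2 + 5*d/3 - 4/5): discriminant 269/45, real irrational roots -5/6 + (1/30)*sqrt(1345) and -5/6 - (1/30)*sqrt(1345); poles of order 1, moduli -5/6 + (1/30)*sqrt(1345) and 5/6 + (1/30)*sqrt(1345).
The radius of convergence is the smallest modulus among the singular points: -5/6 + (1/30)*sqrt(1345).


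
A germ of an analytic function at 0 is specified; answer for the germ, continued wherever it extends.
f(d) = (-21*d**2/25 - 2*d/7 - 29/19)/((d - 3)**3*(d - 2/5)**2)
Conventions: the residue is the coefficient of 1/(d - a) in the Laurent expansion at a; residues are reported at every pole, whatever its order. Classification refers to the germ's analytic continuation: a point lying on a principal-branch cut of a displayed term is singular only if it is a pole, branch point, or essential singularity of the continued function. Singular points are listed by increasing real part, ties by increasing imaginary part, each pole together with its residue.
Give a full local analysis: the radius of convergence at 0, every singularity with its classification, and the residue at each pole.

Denominator factor (d - 3)^3: pole of order 3 at 3, modulus 3.
Denominator factor (d - 2/5)^2: pole of order 2 at 2/5, modulus 2/5.
The radius of convergence is the smallest modulus among the singular points: 2/5.
At the order-2 pole 2/5 set g(d) = (d - (2/5))^2*f(d) = (-21*d**2/25 - 2*d/7 - 29/19)/(d - 3)**3.
Order-2 pole: residue = g'(a); g'(2/5) = 649627/3798613, so the residue is 649627/3798613.
At the order-3 pole 3 set g(d) = (d - (3))^3*f(d) = (-21*d**2/25 - 2*d/7 - 29/19)/(d - 2/5)**2.
Order-3 pole: residue = g''(a)/2; g''(3) = -1299254/3798613, so the residue is -649627/3798613.
List the singular points by increasing real part (a conjugate pair: the negative imaginary part first).

Radius of convergence at 0: 2/5.
At 2/5: a pole of order 2; residue 649627/3798613.
At 3: a pole of order 3; residue -649627/3798613.


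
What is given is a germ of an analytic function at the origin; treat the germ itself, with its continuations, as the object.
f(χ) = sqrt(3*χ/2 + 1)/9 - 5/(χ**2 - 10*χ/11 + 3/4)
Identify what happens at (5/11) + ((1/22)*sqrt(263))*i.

The denominator factor χ**2 - 10*χ/11 + 3/4 vanishes at (5/11) + ((1/22)*sqrt(263))*i and appears to the power 1; the numerator there equals -5, nonzero, and no other factor vanishes.
The branch terms are analytic at this point.
Hence a pole whose order is the multiplicity, 1.

The point is a pole of order 1.


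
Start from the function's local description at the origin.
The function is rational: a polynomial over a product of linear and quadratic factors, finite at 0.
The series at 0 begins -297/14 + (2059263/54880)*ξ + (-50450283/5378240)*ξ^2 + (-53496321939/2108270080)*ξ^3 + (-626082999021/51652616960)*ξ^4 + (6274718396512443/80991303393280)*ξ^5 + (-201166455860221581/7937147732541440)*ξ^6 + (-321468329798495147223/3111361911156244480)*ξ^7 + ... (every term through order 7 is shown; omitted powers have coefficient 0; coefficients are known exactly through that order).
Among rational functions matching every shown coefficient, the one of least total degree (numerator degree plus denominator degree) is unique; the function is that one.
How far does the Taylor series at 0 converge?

No rational of total degree below 5 reproduces all 8 coefficients; solving the [1/4] Pade equations on them gives f(ξ) = (21*ξ/40 - 22)/((ξ + 4/3)**2*(ξ**2 + ξ/7 + 7/12)), whose expansion matches every shown term.
Denominator factor (ξ**2 + ξ/7 + 7/12): discriminant -340/147, complex-conjugate roots (-1/14) + ((1/21)*sqrt(255))*i and (-1/14) - ((1/21)*sqrt(255))*i; poles of order 1, moduli (1/6)*sqrt(21) and (1/6)*sqrt(21).
Denominator factor (ξ + 4/3)^2: pole of order 2 at -4/3, modulus 4/3.
The radius of convergence is the smallest modulus among the singular points: (1/6)*sqrt(21).

The radius of convergence is (1/6)*sqrt(21).


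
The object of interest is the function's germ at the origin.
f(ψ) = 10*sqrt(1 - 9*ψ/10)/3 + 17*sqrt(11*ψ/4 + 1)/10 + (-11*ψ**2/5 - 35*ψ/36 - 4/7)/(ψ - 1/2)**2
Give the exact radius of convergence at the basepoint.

The radius of convergence is 4/11.

Denominator factor (ψ - 1/2)^2: pole of order 2 at 1/2, modulus 1/2.
Branch term (10/3)*sqrt(1 - ψ/(10/9)): its argument vanishes at ψ = 10/9, a square-root branch point, modulus 10/9.
Branch term (17/10)*sqrt(1 - ψ/(-4/11)): its argument vanishes at ψ = -4/11, a square-root branch point, modulus 4/11.
The radius of convergence is the smallest modulus among the singular points: 4/11.


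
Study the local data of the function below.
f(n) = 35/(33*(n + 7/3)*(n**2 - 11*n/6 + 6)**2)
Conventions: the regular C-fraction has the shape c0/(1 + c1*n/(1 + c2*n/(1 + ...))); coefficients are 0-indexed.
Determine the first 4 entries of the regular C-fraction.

Taylor coefficients (expand at 0): a_0 = 5/396, a_1 = 115/49896, a_2 = -1265/762048, a_3 = -15355/9001692.
c0 = a_0 = 5/396. Peel one level at a time: if S = 1 + c*n/S' with S'(0) = 1, then c is the n-coefficient of S and S' = c*n/(S - 1).
S_1 = c0/f = 1 + (-23/126)*n + (1495/9072)*n^2 + ...; c1 = -23/126.
S_2 = c1*n/(S_1 - 1) = 1 + (65/72)*n + (150095/119232)*n^2 + ...; c2 = 65/72.
S_3 = c2*n/(S_2 - 1) = 1 + (-30019/21528)*n + ...; c3 = -30019/21528.

The regular C-fraction coefficients are [5/396, -23/126, 65/72, -30019/21528].


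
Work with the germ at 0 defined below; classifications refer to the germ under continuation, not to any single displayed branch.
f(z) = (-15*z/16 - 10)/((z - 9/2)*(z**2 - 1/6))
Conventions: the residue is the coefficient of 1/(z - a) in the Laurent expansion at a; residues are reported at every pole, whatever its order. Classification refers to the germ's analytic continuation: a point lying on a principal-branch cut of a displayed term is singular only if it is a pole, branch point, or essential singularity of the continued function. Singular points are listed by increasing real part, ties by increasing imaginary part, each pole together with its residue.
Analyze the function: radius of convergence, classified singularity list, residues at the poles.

Denominator factor (z**2 - 1/6): discriminant 2/3, real irrational roots (1/6)*sqrt(6) and -(1/6)*sqrt(6); poles of order 1, moduli (1/6)*sqrt(6) and (1/6)*sqrt(6).
Denominator factor (z - 9/2): pole of order 1 at 9/2, modulus 9/2.
The radius of convergence is the smallest modulus among the singular points: (1/6)*sqrt(6).
The factor z**2 - 1/6 splits as (z - a)(z - a') with a = -(1/6)*sqrt(6), a' = (1/6)*sqrt(6). At the order-1 pole a set g(z) = (z - a)*f(z) = [(-15*z/16 - 10)/(z - 9/2)] / (z - a').
Simple pole: residue = g(a) at a = -(1/6)*sqrt(6), which is 1365/3856 - (4335/3856)*sqrt(6).
The factor z**2 - 1/6 splits as (z - a)(z - a') with a = (1/6)*sqrt(6), a' = -(1/6)*sqrt(6). At the order-1 pole a set g(z) = (z - a)*f(z) = [(-15*z/16 - 10)/(z - 9/2)] / (z - a').
Simple pole: residue = g(a) at a = (1/6)*sqrt(6), which is 1365/3856 + (4335/3856)*sqrt(6).
At the order-1 pole 9/2 set g(z) = (z - (9/2))*f(z) = (-15*z/16 - 10)/(z**2 - 1/6).
Simple pole: residue = g(a) at a = 9/2, which is -1365/1928.
List the singular points by increasing real part (a conjugate pair: the negative imaginary part first).

Radius of convergence at 0: (1/6)*sqrt(6).
At -(1/6)*sqrt(6): a pole of order 1; residue 1365/3856 - (4335/3856)*sqrt(6).
At (1/6)*sqrt(6): a pole of order 1; residue 1365/3856 + (4335/3856)*sqrt(6).
At 9/2: a pole of order 1; residue -1365/1928.


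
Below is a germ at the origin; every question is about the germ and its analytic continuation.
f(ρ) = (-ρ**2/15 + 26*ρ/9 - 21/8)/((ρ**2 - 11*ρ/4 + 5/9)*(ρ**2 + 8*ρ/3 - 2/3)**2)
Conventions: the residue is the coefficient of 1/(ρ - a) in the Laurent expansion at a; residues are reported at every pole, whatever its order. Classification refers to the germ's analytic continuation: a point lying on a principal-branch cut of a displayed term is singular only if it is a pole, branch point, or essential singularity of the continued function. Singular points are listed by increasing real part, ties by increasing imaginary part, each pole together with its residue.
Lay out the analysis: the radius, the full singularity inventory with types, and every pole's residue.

Denominator factor (ρ**2 + 8*ρ/3 - 2/3)^2: discriminant 88/9, real irrational roots -4/3 + (1/3)*sqrt(22) and -4/3 - (1/3)*sqrt(22); poles of order 2, moduli -4/3 + (1/3)*sqrt(22) and 4/3 + (1/3)*sqrt(22).
Denominator factor (ρ**2 - 11*ρ/4 + 5/9): discriminant 769/144, real irrational roots 11/8 + (1/24)*sqrt(769) and 11/8 - (1/24)*sqrt(769); poles of order 1, moduli 11/8 + (1/24)*sqrt(769) and 11/8 - (1/24)*sqrt(769).
The radius of convergence is the smallest modulus among the singular points: 11/8 - (1/24)*sqrt(769).
The factor ρ**2 + 8*ρ/3 - 2/3 splits as (ρ - a)(ρ - a') with a = -4/3 - (1/3)*sqrt(22), a' = -4/3 + (1/3)*sqrt(22). At the order-2 pole a set g(ρ) = (ρ - a)^2*f(ρ) = [(-ρ**2/15 + 26*ρ/9 - 21/8)/(ρ**2 - 11*ρ/4 + 5/9)] / (ρ - a')^2.
Order-2 pole: residue = g'(a); g'(-4/3 - (1/3)*sqrt(22)) = -250982931/633680 + (404605941/4792205)*sqrt(22), so the residue is -250982931/633680 + (404605941/4792205)*sqrt(22).
The factor ρ**2 - 11*ρ/4 + 5/9 splits as (ρ - a)(ρ - a') with a = 11/8 - (1/24)*sqrt(769), a' = 11/8 + (1/24)*sqrt(769). At the order-1 pole a set g(ρ) = (ρ - a)*f(ρ) = [(-ρ**2/15 + 26*ρ/9 - 21/8)/(ρ**2 + 8*ρ/3 - 2/3)**2] / (ρ - a').
Simple pole: residue = g(a) at a = 11/8 - (1/24)*sqrt(769), which is 250982931/633680 + (6959762067/487299920)*sqrt(769).
The factor ρ**2 + 8*ρ/3 - 2/3 splits as (ρ - a)(ρ - a') with a = -4/3 + (1/3)*sqrt(22), a' = -4/3 - (1/3)*sqrt(22). At the order-2 pole a set g(ρ) = (ρ - a)^2*f(ρ) = [(-ρ**2/15 + 26*ρ/9 - 21/8)/(ρ**2 - 11*ρ/4 + 5/9)] / (ρ - a')^2.
Order-2 pole: residue = g'(a); g'(-4/3 + (1/3)*sqrt(22)) = -250982931/633680 - (404605941/4792205)*sqrt(22), so the residue is -250982931/633680 - (404605941/4792205)*sqrt(22).
The factor ρ**2 - 11*ρ/4 + 5/9 splits as (ρ - a)(ρ - a') with a = 11/8 + (1/24)*sqrt(769), a' = 11/8 - (1/24)*sqrt(769). At the order-1 pole a set g(ρ) = (ρ - a)*f(ρ) = [(-ρ**2/15 + 26*ρ/9 - 21/8)/(ρ**2 + 8*ρ/3 - 2/3)**2] / (ρ - a').
Simple pole: residue = g(a) at a = 11/8 + (1/24)*sqrt(769), which is 250982931/633680 - (6959762067/487299920)*sqrt(769).
List the singular points by increasing real part (a conjugate pair: the negative imaginary part first).

Radius of convergence at 0: 11/8 - (1/24)*sqrt(769).
At -4/3 - (1/3)*sqrt(22): a pole of order 2; residue -250982931/633680 + (404605941/4792205)*sqrt(22).
At 11/8 - (1/24)*sqrt(769): a pole of order 1; residue 250982931/633680 + (6959762067/487299920)*sqrt(769).
At -4/3 + (1/3)*sqrt(22): a pole of order 2; residue -250982931/633680 - (404605941/4792205)*sqrt(22).
At 11/8 + (1/24)*sqrt(769): a pole of order 1; residue 250982931/633680 - (6959762067/487299920)*sqrt(769).


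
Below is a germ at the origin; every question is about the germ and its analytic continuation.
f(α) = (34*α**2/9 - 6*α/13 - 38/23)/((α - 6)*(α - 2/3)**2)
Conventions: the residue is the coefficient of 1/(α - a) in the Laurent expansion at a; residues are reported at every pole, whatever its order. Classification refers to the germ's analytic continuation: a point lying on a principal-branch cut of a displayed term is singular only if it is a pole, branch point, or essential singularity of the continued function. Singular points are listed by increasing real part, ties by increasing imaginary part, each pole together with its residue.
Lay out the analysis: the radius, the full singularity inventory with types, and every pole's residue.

Radius of convergence at 0: 2/3.
At 2/3: a pole of order 2; residue -292103/344448.
At 6: a pole of order 1; residue 177039/38272.

Denominator factor (α - 2/3)^2: pole of order 2 at 2/3, modulus 2/3.
Denominator factor (α - 6): pole of order 1 at 6, modulus 6.
The radius of convergence is the smallest modulus among the singular points: 2/3.
At the order-2 pole 2/3 set g(α) = (α - (2/3))^2*f(α) = (34*α**2/9 - 6*α/13 - 38/23)/(α - 6).
Order-2 pole: residue = g'(a); g'(2/3) = -292103/344448, so the residue is -292103/344448.
At the order-1 pole 6 set g(α) = (α - (6))*f(α) = (34*α**2/9 - 6*α/13 - 38/23)/(α - 2/3)**2.
Simple pole: residue = g(a) at a = 6, which is 177039/38272.
List the singular points by increasing real part (a conjugate pair: the negative imaginary part first).


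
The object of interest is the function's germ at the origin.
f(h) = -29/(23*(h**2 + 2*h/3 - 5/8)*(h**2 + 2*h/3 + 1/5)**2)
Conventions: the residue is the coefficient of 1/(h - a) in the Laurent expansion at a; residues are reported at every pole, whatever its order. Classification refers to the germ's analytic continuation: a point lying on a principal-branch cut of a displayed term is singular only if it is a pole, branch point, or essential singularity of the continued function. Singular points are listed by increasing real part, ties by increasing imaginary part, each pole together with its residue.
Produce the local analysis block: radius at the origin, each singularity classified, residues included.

Radius of convergence at 0: (1/5)*sqrt(5).
At -1/3 - (1/12)*sqrt(106): a pole of order 1; residue (46400/442497)*sqrt(106).
At (-1/3) - ((2/15)*sqrt(5))*i: a pole of order 2; residue ((261725/33396)*sqrt(5))*i.
At (-1/3) + ((2/15)*sqrt(5))*i: a pole of order 2; residue -((261725/33396)*sqrt(5))*i.
At -1/3 + (1/12)*sqrt(106): a pole of order 1; residue -(46400/442497)*sqrt(106).

Denominator factor (h**2 + 2*h/3 - 5/8): discriminant 53/18, real irrational roots -1/3 + (1/12)*sqrt(106) and -1/3 - (1/12)*sqrt(106); poles of order 1, moduli -1/3 + (1/12)*sqrt(106) and 1/3 + (1/12)*sqrt(106).
Denominator factor (h**2 + 2*h/3 + 1/5)^2: discriminant -16/45, complex-conjugate roots (-1/3) + ((2/15)*sqrt(5))*i and (-1/3) - ((2/15)*sqrt(5))*i; poles of order 2, moduli (1/5)*sqrt(5) and (1/5)*sqrt(5).
The radius of convergence is the smallest modulus among the singular points: (1/5)*sqrt(5).
The factor h**2 + 2*h/3 - 5/8 splits as (h - a)(h - a') with a = -1/3 - (1/12)*sqrt(106), a' = -1/3 + (1/12)*sqrt(106). At the order-1 pole a set g(h) = (h - a)*f(h) = [-29/(23*(h**2 + 2*h/3 + 1/5)**2)] / (h - a').
Simple pole: residue = g(a) at a = -1/3 - (1/12)*sqrt(106), which is (46400/442497)*sqrt(106).
The factor h**2 + 2*h/3 + 1/5 splits as (h - a)(h - a') with a = (-1/3) - ((2/15)*sqrt(5))*i, a' = (-1/3) + ((2/15)*sqrt(5))*i. At the order-2 pole a set g(h) = (h - a)^2*f(h) = [-29/(23*(h**2 + 2*h/3 - 5/8))] / (h - a')^2.
Order-2 pole: residue = g'(a); g'((-1/3) - ((2/15)*sqrt(5))*i) = ((261725/33396)*sqrt(5))*i, so the residue is ((261725/33396)*sqrt(5))*i.
The factor h**2 + 2*h/3 + 1/5 splits as (h - a)(h - a') with a = (-1/3) + ((2/15)*sqrt(5))*i, a' = (-1/3) - ((2/15)*sqrt(5))*i. At the order-2 pole a set g(h) = (h - a)^2*f(h) = [-29/(23*(h**2 + 2*h/3 - 5/8))] / (h - a')^2.
Order-2 pole: residue = g'(a); g'((-1/3) + ((2/15)*sqrt(5))*i) = -((261725/33396)*sqrt(5))*i, so the residue is -((261725/33396)*sqrt(5))*i.
The factor h**2 + 2*h/3 - 5/8 splits as (h - a)(h - a') with a = -1/3 + (1/12)*sqrt(106), a' = -1/3 - (1/12)*sqrt(106). At the order-1 pole a set g(h) = (h - a)*f(h) = [-29/(23*(h**2 + 2*h/3 + 1/5)**2)] / (h - a').
Simple pole: residue = g(a) at a = -1/3 + (1/12)*sqrt(106), which is -(46400/442497)*sqrt(106).
List the singular points by increasing real part (a conjugate pair: the negative imaginary part first).


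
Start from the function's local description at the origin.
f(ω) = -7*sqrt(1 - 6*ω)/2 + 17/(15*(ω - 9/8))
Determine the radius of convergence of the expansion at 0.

Denominator factor (ω - 9/8): pole of order 1 at 9/8, modulus 9/8.
Branch term (-7/2)*sqrt(1 - ω/(1/6)): its argument vanishes at ω = 1/6, a square-root branch point, modulus 1/6.
The radius of convergence is the smallest modulus among the singular points: 1/6.

The radius of convergence is 1/6.


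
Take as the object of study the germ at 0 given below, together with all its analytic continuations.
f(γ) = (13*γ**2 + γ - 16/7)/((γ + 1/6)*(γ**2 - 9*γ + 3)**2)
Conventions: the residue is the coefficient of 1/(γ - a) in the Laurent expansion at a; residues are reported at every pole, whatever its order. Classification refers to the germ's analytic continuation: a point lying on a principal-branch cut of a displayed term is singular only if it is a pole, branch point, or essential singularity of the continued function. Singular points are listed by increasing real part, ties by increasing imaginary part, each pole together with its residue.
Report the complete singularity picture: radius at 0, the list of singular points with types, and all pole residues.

Denominator factor (γ**2 - 9*γ + 3)^2: discriminant 69, real irrational roots 9/2 + (1/2)*sqrt(69) and 9/2 - (1/2)*sqrt(69); poles of order 2, moduli 9/2 + (1/2)*sqrt(69) and 9/2 - (1/2)*sqrt(69).
Denominator factor (γ + 1/6): pole of order 1 at -1/6, modulus 1/6.
The radius of convergence is the smallest modulus among the singular points: 1/6.
At the order-1 pole -1/6 set g(γ) = (γ - (-1/6))*f(γ) = (13*γ**2 + γ - 16/7)/(γ**2 - 9*γ + 3)**2.
Simple pole: residue = g(a) at a = -1/6, which is -18972/185983.
The factor γ**2 - 9*γ + 3 splits as (γ - a)(γ - a') with a = 9/2 - (1/2)*sqrt(69), a' = 9/2 + (1/2)*sqrt(69). At the order-2 pole a set g(γ) = (γ - a)^2*f(γ) = [(13*γ**2 + γ - 16/7)/(γ + 1/6)] / (γ - a')^2.
Order-2 pole: residue = g'(a); g'(9/2 - (1/2)*sqrt(69)) = 9486/185983 + (1268252/42165003)*sqrt(69), so the residue is 9486/185983 + (1268252/42165003)*sqrt(69).
The factor γ**2 - 9*γ + 3 splits as (γ - a)(γ - a') with a = 9/2 + (1/2)*sqrt(69), a' = 9/2 - (1/2)*sqrt(69). At the order-2 pole a set g(γ) = (γ - a)^2*f(γ) = [(13*γ**2 + γ - 16/7)/(γ + 1/6)] / (γ - a')^2.
Order-2 pole: residue = g'(a); g'(9/2 + (1/2)*sqrt(69)) = 9486/185983 - (1268252/42165003)*sqrt(69), so the residue is 9486/185983 - (1268252/42165003)*sqrt(69).
List the singular points by increasing real part (a conjugate pair: the negative imaginary part first).

Radius of convergence at 0: 1/6.
At -1/6: a pole of order 1; residue -18972/185983.
At 9/2 - (1/2)*sqrt(69): a pole of order 2; residue 9486/185983 + (1268252/42165003)*sqrt(69).
At 9/2 + (1/2)*sqrt(69): a pole of order 2; residue 9486/185983 - (1268252/42165003)*sqrt(69).


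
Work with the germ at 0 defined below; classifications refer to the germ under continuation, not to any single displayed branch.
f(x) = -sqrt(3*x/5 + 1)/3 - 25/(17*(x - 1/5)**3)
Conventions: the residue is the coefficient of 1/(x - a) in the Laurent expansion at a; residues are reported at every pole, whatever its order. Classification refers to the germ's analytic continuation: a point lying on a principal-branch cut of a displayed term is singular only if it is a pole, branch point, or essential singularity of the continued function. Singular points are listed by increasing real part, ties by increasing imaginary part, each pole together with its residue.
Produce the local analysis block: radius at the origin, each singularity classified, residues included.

Denominator factor (x - 1/5)^3: pole of order 3 at 1/5, modulus 1/5.
Branch term (-1/3)*sqrt(1 - x/(-5/3)): its argument vanishes at x = -5/3, a square-root branch point, modulus 5/3.
The radius of convergence is the smallest modulus among the singular points: 1/5.
The branch term is analytic at 1/5 and contributes nothing to the residue; only the rational part matters.
At the order-3 pole 1/5 set g(x) = (x - (1/5))^3*(rational part) = -25/17.
Order-3 pole: residue = g''(a)/2; g''(1/5) = 0, so the residue is 0.
List the singular points by increasing real part (a conjugate pair: the negative imaginary part first).

Radius of convergence at 0: 1/5.
At -5/3: an algebraic (square-root) branch point.
At 1/5: a pole of order 3; residue 0.


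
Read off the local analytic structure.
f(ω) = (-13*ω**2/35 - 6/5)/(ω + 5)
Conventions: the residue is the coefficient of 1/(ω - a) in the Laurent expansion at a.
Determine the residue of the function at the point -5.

The residue is -367/35.

At the order-1 pole -5 set g(ω) = (ω - (-5))*f(ω) = -13*ω**2/35 - 6/5.
Simple pole: residue = g(a) at a = -5, which is -367/35.


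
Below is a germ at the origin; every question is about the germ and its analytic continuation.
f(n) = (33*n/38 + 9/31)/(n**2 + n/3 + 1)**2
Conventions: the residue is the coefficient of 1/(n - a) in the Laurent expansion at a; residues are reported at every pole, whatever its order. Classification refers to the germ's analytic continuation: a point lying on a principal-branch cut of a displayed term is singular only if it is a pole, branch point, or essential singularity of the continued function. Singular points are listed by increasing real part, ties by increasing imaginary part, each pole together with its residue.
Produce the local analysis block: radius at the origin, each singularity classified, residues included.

Radius of convergence at 0: 1.
At (-1/6) - ((1/6)*sqrt(35))*i: a pole of order 2; residue ((189/29450)*sqrt(35))*i.
At (-1/6) + ((1/6)*sqrt(35))*i: a pole of order 2; residue -((189/29450)*sqrt(35))*i.

Denominator factor (n**2 + n/3 + 1)^2: discriminant -35/9, complex-conjugate roots (-1/6) + ((1/6)*sqrt(35))*i and (-1/6) - ((1/6)*sqrt(35))*i; poles of order 2, moduli 1 and 1.
The radius of convergence is the smallest modulus among the singular points: 1.
The factor n**2 + n/3 + 1 splits as (n - a)(n - a') with a = (-1/6) - ((1/6)*sqrt(35))*i, a' = (-1/6) + ((1/6)*sqrt(35))*i. At the order-2 pole a set g(n) = (n - a)^2*f(n) = [33*n/38 + 9/31] / (n - a')^2.
Order-2 pole: residue = g'(a); g'((-1/6) - ((1/6)*sqrt(35))*i) = ((189/29450)*sqrt(35))*i, so the residue is ((189/29450)*sqrt(35))*i.
The factor n**2 + n/3 + 1 splits as (n - a)(n - a') with a = (-1/6) + ((1/6)*sqrt(35))*i, a' = (-1/6) - ((1/6)*sqrt(35))*i. At the order-2 pole a set g(n) = (n - a)^2*f(n) = [33*n/38 + 9/31] / (n - a')^2.
Order-2 pole: residue = g'(a); g'((-1/6) + ((1/6)*sqrt(35))*i) = -((189/29450)*sqrt(35))*i, so the residue is -((189/29450)*sqrt(35))*i.
List the singular points by increasing real part (a conjugate pair: the negative imaginary part first).


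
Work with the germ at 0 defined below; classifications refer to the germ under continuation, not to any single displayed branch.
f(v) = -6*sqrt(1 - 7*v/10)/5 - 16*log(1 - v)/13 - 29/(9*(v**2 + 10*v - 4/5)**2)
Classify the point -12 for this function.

The point is a regular point.

Denominator factors: v**2 + 10*v - 4/5 = 116/5 at v = -12 — none vanishes.
Branch term sqrt(1 - v/(10/7)): argument at -12 is 47/5, nonzero, so -12 is not its branch point (a point on a principal cut is still regular for the continued germ).
Branch term log(1 - v/(1)): argument at -12 is 13, nonzero, so -12 is not its branch point (a point on a principal cut is still regular for the continued germ).
So the germ continues analytically to -12.


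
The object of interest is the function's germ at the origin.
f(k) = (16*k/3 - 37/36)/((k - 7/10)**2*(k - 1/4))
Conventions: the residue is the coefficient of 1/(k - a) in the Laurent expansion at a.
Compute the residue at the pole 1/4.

The residue is 1100/729.

At the order-1 pole 1/4 set g(k) = (k - (1/4))*f(k) = (16*k/3 - 37/36)/(k - 7/10)**2.
Simple pole: residue = g(a) at a = 1/4, which is 1100/729.


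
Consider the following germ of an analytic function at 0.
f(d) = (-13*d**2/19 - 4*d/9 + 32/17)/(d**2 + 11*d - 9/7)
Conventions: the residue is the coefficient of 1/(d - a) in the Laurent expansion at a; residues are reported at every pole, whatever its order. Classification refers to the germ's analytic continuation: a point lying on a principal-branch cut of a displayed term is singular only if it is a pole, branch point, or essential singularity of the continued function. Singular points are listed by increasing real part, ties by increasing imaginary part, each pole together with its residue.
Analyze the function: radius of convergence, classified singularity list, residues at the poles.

Radius of convergence at 0: -11/2 + (1/14)*sqrt(6181).
At -11/2 - (1/14)*sqrt(6181): a pole of order 1; residue 1211/342 + (1544393/35936334)*sqrt(6181).
At -11/2 + (1/14)*sqrt(6181): a pole of order 1; residue 1211/342 - (1544393/35936334)*sqrt(6181).

Denominator factor (d**2 + 11*d - 9/7): discriminant 883/7, real irrational roots -11/2 + (1/14)*sqrt(6181) and -11/2 - (1/14)*sqrt(6181); poles of order 1, moduli -11/2 + (1/14)*sqrt(6181) and 11/2 + (1/14)*sqrt(6181).
The radius of convergence is the smallest modulus among the singular points: -11/2 + (1/14)*sqrt(6181).
The factor d**2 + 11*d - 9/7 splits as (d - a)(d - a') with a = -11/2 - (1/14)*sqrt(6181), a' = -11/2 + (1/14)*sqrt(6181). At the order-1 pole a set g(d) = (d - a)*f(d) = [-13*d**2/19 - 4*d/9 + 32/17] / (d - a').
Simple pole: residue = g(a) at a = -11/2 - (1/14)*sqrt(6181), which is 1211/342 + (1544393/35936334)*sqrt(6181).
The factor d**2 + 11*d - 9/7 splits as (d - a)(d - a') with a = -11/2 + (1/14)*sqrt(6181), a' = -11/2 - (1/14)*sqrt(6181). At the order-1 pole a set g(d) = (d - a)*f(d) = [-13*d**2/19 - 4*d/9 + 32/17] / (d - a').
Simple pole: residue = g(a) at a = -11/2 + (1/14)*sqrt(6181), which is 1211/342 - (1544393/35936334)*sqrt(6181).
List the singular points by increasing real part (a conjugate pair: the negative imaginary part first).


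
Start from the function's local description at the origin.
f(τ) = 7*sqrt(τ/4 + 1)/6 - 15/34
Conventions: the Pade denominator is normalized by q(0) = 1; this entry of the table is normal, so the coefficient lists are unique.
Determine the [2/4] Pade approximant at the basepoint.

Taylor coefficients needed (expand at 0): a_0 = 37/51, a_1 = 7/48, a_2 = -7/768, a_3 = 7/6144, a_4 = -35/196608, a_5 = 49/1572864, a_6 = -49/8388608.
Write the denominator as Q(τ) = 1 + q1*τ + q2*τ^2 + q3*τ^3 + q4*τ^4. Requiring Q*f - P = O(τ^7) with deg P <= 2 kills the coefficients of τ^3..τ^6 in Q*f:
  τ^3: a_3 + q1*a_2 + q2*a_1 + q3*a_0 = 0, i.e. 7/6144 + (-7/768)*q1 + (7/48)*q2 + (37/51)*q3 = 0.
  τ^4: a_4 + q1*a_3 + q2*a_2 + q3*a_1 + q4*a_0 = 0, i.e. -35/196608 + (7/6144)*q1 + (-7/768)*q2 + (7/48)*q3 + (37/51)*q4 = 0.
  τ^5: a_5 + q1*a_4 + q2*a_3 + q3*a_2 + q4*a_1 = 0, i.e. 49/1572864 + (-35/196608)*q1 + (7/6144)*q2 + (-7/768)*q3 + (7/48)*q4 = 0.
  τ^6: a_6 + q1*a_5 + q2*a_4 + q3*a_3 + q4*a_2 = 0, i.e. -49/8388608 + (49/1572864)*q1 + (-35/196608)*q2 + (7/6144)*q3 + (-7/768)*q4 = 0.
Solving this linear system: q1 = 19915/81064, q2 = 110733/12970240, q3 = -41531/207523840, q4 = 23443/3320381440.
The numerator is Q*f truncated at degree 2: P0 = a_0 = 37/51; P1 = a_1 + q1*a_0 = 893179/2756176; P2 = a_2 + q1*a_1 + q2*a_0 = 1813903/55123520.

The Pade approximant has numerator coefficients [37/51, 893179/2756176, 1813903/55123520]; denominator coefficients [1, 19915/81064, 110733/12970240, -41531/207523840, 23443/3320381440].
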